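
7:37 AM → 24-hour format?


07:37

Input: 7:37 AM
AM hour stays: 7


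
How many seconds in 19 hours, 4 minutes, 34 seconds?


Hours: 19 × 3600 = 68400
Minutes: 4 × 60 = 240
Seconds: 34
Total = 68400 + 240 + 34 = 68674

68674 seconds


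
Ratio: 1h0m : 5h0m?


Duration 1: 60 minutes
Duration 2: 300 minutes
Ratio = 60:300
GCD = 60
Simplified = 1:5
As a decimal: 1/5 = 0.20

1:5 (0.20)


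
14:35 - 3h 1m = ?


Start: 875 minutes from midnight
Subtract: 181 minutes
Remaining: 875 - 181 = 694
Hours: 11, Minutes: 34

11:34


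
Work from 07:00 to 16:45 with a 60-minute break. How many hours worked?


Total time = (16×60+45) - (7×60+0)
= 1005 - 420 = 585 min
Minus break: 585 - 60 = 525 min
= 8h 45m

8h 45m (525 minutes)


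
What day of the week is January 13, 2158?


Friday

Zeller's congruence:
q=13, m=13, k=57, j=21
h = (13 + ⌊13×14/5⌋ + 57 + ⌊57/4⌋ + ⌊21/4⌋ - 2×21) mod 7
= (13 + 36 + 57 + 14 + 5 - 42) mod 7
= 83 mod 7 = 6
h=6 → Friday


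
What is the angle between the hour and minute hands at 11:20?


140.0°

Hour hand = 11×30 + 20×0.5 = 340.0°
Minute hand = 20×6 = 120°
Difference = |340.0 - 120| = 220.0°
Since > 180°: 360 - 220.0 = 140.0°


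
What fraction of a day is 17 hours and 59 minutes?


Total minutes: 17×60 + 59 = 1079
Day = 24×60 = 1440 minutes
Fraction = 1079/1440 ≈ 0.7493
As a percentage: 1079/1440 × 100 ≈ 74.93%

0.7493 (74.93%)


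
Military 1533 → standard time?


Hour: 15
15 - 12 = 3 → PM

3:33 PM


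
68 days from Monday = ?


Saturday

Start: Monday (index 0)
(0 + 68) mod 7
= 68 mod 7
= 5
Index 5 → Saturday


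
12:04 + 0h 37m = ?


12:41

Start: 724 minutes from midnight
Add: 37 minutes
Total: 761 minutes
Hours: 761 ÷ 60 = 12 remainder 41


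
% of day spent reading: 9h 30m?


39.6%

Time: 570 minutes
Day: 1440 minutes
Percentage = (570/1440) × 100 ≈ 39.6%


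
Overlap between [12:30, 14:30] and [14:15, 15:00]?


Meeting A: 750-870 (in minutes from midnight)
Meeting B: 855-900
Overlap start = max(750, 855) = 855
Overlap end = min(870, 900) = 870
Overlap = max(0, 870 - 855) = 15 min

15 minutes


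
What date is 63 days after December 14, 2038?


Start: December 14, 2038
Add 63 days
December 14 → January 1: 31 - 14 + 1 = 18 days (63 - 18 = 45 left)
January 1 → February 1: 31 - 1 + 1 = 31 days (45 - 31 = 14 left)
February 1 + 14 = February 15, 2039

February 15, 2039


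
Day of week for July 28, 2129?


Thursday

Zeller's congruence:
q=28, m=7, k=29, j=21
h = (28 + ⌊13×8/5⌋ + 29 + ⌊29/4⌋ + ⌊21/4⌋ - 2×21) mod 7
= (28 + 20 + 29 + 7 + 5 - 42) mod 7
= 47 mod 7 = 5
h=5 → Thursday


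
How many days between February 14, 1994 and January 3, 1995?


323 days

From February 14, 1994 to January 3, 1995
Rest of February 1994: 28 - 14 = 14
Full months: March 31, April 30, May 31, June 30, July 31, August 31, September 30, October 31, November 30, December 31
Days into January 1995: 3
Total = 14 + 31 + 30 + 31 + 30 + 31 + 31 + 30 + 31 + 30 + 31 + 3 = 323 days


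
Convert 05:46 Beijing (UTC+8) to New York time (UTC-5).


16:46 (previous day)

Time difference = UTC-5 - UTC+8 = -13 hours
New hour = (5 -13) mod 24
= -8 mod 24 = 16
Minutes unchanged → 16:46; -8 < 0 → previous day


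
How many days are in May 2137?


Month: May (month 5)
May has 31 days

31 days


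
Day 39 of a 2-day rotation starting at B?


Shifts: A, B
Start: B (index 1)
Day 39: (1 + 39 - 1) mod 2
= 39 mod 2
= 1
Index 1 → shift B

Shift B


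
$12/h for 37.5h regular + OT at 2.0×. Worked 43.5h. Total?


Regular: 37.5h × $12 = $450.00
Overtime: 43.5 - 37.5 = 6.0h
OT pay: 6.0h × $12 × 2.0 = $144.00
Total = $450.00 + $144.00 = $594.00

$594.00


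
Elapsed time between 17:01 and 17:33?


End time in minutes: 17×60 + 33 = 1053
Start time in minutes: 17×60 + 1 = 1021
Difference = 1053 - 1021 = 32 minutes
= 0 hours 32 minutes

0h 32m


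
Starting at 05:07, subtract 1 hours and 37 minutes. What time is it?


03:30

Start: 307 minutes from midnight
Subtract: 97 minutes
Remaining: 307 - 97 = 210
Hours: 3, Minutes: 30


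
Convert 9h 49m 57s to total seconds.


35397 seconds

Hours: 9 × 3600 = 32400
Minutes: 49 × 60 = 2940
Seconds: 57
Total = 32400 + 2940 + 57 = 35397


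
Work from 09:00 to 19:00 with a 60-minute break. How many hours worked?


9h 0m (540 minutes)

Total time = (19×60+0) - (9×60+0)
= 1140 - 540 = 600 min
Minus break: 600 - 60 = 540 min
= 9h 0m


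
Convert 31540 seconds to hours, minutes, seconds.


Hours: 31540 ÷ 3600 = 8 remainder 2740
Minutes: 2740 ÷ 60 = 45 remainder 40
Seconds: 40

8h 45m 40s


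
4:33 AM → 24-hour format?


04:33

Input: 4:33 AM
AM hour stays: 4


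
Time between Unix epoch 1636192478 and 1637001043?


Difference = 1637001043 - 1636192478 = 808565 seconds
In hours: 808565 / 3600 ≈ 224.6
In days: 808565 / 86400 ≈ 9.36

808565 seconds (224.6 hours / 9.36 days)


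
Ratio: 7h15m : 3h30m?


Duration 1: 435 minutes
Duration 2: 210 minutes
Ratio = 435:210
GCD = 15
Simplified = 29:14
As a decimal: 29/14 ≈ 2.07

29:14 (2.07)


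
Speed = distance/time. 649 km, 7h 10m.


90.6 km/h

Distance: 649 km
Time: 7h 10m = 430 min = 430/60 = 43/6 hours
Speed = 649 ÷ (43/6) = 649 × 6 / 43 = 3894/43 ≈ 90.6 km/h


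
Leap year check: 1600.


Rules: divisible by 4 AND (not by 100 OR by 400)
1600 ÷ 4 = 400 exactly → divisible by 4
1600 ÷ 100 = 16 exactly → divisible by 100
1600 ÷ 400 = 4 exactly → divisible by 400
Divisible by 400 → leap year

Yes


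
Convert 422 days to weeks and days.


60 weeks 2 days

Weeks: 422 ÷ 7 = 60 remainder 2


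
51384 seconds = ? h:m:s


Hours: 51384 ÷ 3600 = 14 remainder 984
Minutes: 984 ÷ 60 = 16 remainder 24
Seconds: 24

14h 16m 24s


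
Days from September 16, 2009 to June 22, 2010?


279 days

From September 16, 2009 to June 22, 2010
Rest of September 2009: 30 - 16 = 14
Full months: October 31, November 30, December 31, January 31, February 2010 28, March 31, April 30, May 31
Days into June 2010: 22
Total = 14 + 31 + 30 + 31 + 31 + 28 + 31 + 30 + 31 + 22 = 279 days


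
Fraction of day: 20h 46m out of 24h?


Total minutes: 20×60 + 46 = 1246
Day = 24×60 = 1440 minutes
Fraction = 1246/1440 ≈ 0.8653
As a percentage: 1246/1440 × 100 ≈ 86.53%

0.8653 (86.53%)


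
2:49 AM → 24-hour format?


Input: 2:49 AM
AM hour stays: 2

02:49


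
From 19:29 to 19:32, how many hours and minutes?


End time in minutes: 19×60 + 32 = 1172
Start time in minutes: 19×60 + 29 = 1169
Difference = 1172 - 1169 = 3 minutes
= 0 hours 3 minutes

0h 3m


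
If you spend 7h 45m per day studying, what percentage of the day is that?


Time: 465 minutes
Day: 1440 minutes
Percentage = (465/1440) × 100 ≈ 32.3%

32.3%


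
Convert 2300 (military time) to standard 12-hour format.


11:00 PM

Hour: 23
23 - 12 = 11 → PM


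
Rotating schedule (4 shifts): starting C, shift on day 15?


Shift A

Shifts: A, B, C, D
Start: C (index 2)
Day 15: (2 + 15 - 1) mod 4
= 16 mod 4
= 0
Index 0 → shift A


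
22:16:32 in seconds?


80192 seconds

Hours: 22 × 3600 = 79200
Minutes: 16 × 60 = 960
Seconds: 32
Total = 79200 + 960 + 32 = 80192


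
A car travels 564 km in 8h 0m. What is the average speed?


70.5 km/h

Distance: 564 km
Time: 8 hours
Speed = 564 / 8 = 70.5 km/h


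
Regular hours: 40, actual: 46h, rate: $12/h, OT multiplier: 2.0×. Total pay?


$624.00

Regular: 40h × $12 = $480.00
Overtime: 46 - 40 = 6h
OT pay: 6h × $12 × 2.0 = $144.00
Total = $480.00 + $144.00 = $624.00


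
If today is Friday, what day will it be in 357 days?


Friday

Start: Friday (index 4)
(4 + 357) mod 7
= 361 mod 7
= 4
Index 4 → Friday


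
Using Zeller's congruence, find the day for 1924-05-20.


Tuesday

Zeller's congruence:
q=20, m=5, k=24, j=19
h = (20 + ⌊13×6/5⌋ + 24 + ⌊24/4⌋ + ⌊19/4⌋ - 2×19) mod 7
= (20 + 15 + 24 + 6 + 4 - 38) mod 7
= 31 mod 7 = 3
h=3 → Tuesday


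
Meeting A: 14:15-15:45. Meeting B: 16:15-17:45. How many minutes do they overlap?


Meeting A: 855-945 (in minutes from midnight)
Meeting B: 975-1065
Overlap start = max(855, 975) = 975
Overlap end = min(945, 1065) = 945
Overlap = max(0, 945 - 975) = 0 min

0 minutes


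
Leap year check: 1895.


Rules: divisible by 4 AND (not by 100 OR by 400)
1895 ÷ 4 = 473 remainder 3 → not divisible by 4
Not divisible by 4 → not a leap year

No


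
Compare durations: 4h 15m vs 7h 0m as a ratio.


Duration 1: 255 minutes
Duration 2: 420 minutes
Ratio = 255:420
GCD = 15
Simplified = 17:28
As a decimal: 17/28 ≈ 0.61

17:28 (0.61)


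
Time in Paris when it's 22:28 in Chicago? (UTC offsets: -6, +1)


Time difference = UTC+1 - UTC-6 = +7 hours
New hour = (22 + 7) mod 24
= 29 mod 24 = 5
Minutes unchanged → 05:28; 29 ≥ 24 → next day

05:28 (next day)


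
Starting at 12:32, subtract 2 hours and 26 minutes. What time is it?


Start: 752 minutes from midnight
Subtract: 146 minutes
Remaining: 752 - 146 = 606
Hours: 10, Minutes: 6

10:06


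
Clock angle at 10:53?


Hour hand = 10×30 + 53×0.5 = 326.5°
Minute hand = 53×6 = 318°
Difference = |326.5 - 318| = 8.5°

8.5°


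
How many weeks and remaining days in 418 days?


Weeks: 418 ÷ 7 = 59 remainder 5

59 weeks 5 days


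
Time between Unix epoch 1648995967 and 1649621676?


625709 seconds (173.8 hours / 7.24 days)

Difference = 1649621676 - 1648995967 = 625709 seconds
In hours: 625709 / 3600 ≈ 173.8
In days: 625709 / 86400 ≈ 7.24


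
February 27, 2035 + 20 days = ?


March 19, 2035

Start: February 27, 2035
Add 20 days
February 27 → March 1: 28 - 27 + 1 = 2 days (20 - 2 = 18 left)
March 1 + 18 = March 19, 2035


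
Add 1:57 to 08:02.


Start: 482 minutes from midnight
Add: 117 minutes
Total: 599 minutes
Hours: 599 ÷ 60 = 9 remainder 59

09:59


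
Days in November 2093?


30 days

Month: November (month 11)
November has 30 days


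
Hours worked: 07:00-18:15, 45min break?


Total time = (18×60+15) - (7×60+0)
= 1095 - 420 = 675 min
Minus break: 675 - 45 = 630 min
= 10h 30m

10h 30m (630 minutes)


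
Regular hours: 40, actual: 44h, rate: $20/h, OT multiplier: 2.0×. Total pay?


$960.00

Regular: 40h × $20 = $800.00
Overtime: 44 - 40 = 4h
OT pay: 4h × $20 × 2.0 = $160.00
Total = $800.00 + $160.00 = $960.00


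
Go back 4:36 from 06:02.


Start: 362 minutes from midnight
Subtract: 276 minutes
Remaining: 362 - 276 = 86
Hours: 1, Minutes: 26

01:26


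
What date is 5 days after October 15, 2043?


Start: October 15, 2043
Add 5 days
October 15 + 5 = October 20, 2043

October 20, 2043


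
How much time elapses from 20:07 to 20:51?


0h 44m

End time in minutes: 20×60 + 51 = 1251
Start time in minutes: 20×60 + 7 = 1207
Difference = 1251 - 1207 = 44 minutes
= 0 hours 44 minutes


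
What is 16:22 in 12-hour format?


4:22 PM

Hour: 16
16 - 12 = 4 → PM


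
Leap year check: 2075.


No

Rules: divisible by 4 AND (not by 100 OR by 400)
2075 ÷ 4 = 518 remainder 3 → not divisible by 4
Not divisible by 4 → not a leap year


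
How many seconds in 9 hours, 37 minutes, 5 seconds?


Hours: 9 × 3600 = 32400
Minutes: 37 × 60 = 2220
Seconds: 5
Total = 32400 + 2220 + 5 = 34625

34625 seconds


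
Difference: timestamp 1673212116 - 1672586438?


625678 seconds (173.8 hours / 7.24 days)

Difference = 1673212116 - 1672586438 = 625678 seconds
In hours: 625678 / 3600 ≈ 173.8
In days: 625678 / 86400 ≈ 7.24


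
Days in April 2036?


30 days

Month: April (month 4)
April has 30 days


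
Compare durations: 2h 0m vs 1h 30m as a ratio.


4:3 (1.33)

Duration 1: 120 minutes
Duration 2: 90 minutes
Ratio = 120:90
GCD = 30
Simplified = 4:3
As a decimal: 4/3 ≈ 1.33


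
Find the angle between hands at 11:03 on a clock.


Hour hand = 11×30 + 3×0.5 = 331.5°
Minute hand = 3×6 = 18°
Difference = |331.5 - 18| = 313.5°
Since > 180°: 360 - 313.5 = 46.5°

46.5°


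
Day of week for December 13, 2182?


Friday

Zeller's congruence:
q=13, m=12, k=82, j=21
h = (13 + ⌊13×13/5⌋ + 82 + ⌊82/4⌋ + ⌊21/4⌋ - 2×21) mod 7
= (13 + 33 + 82 + 20 + 5 - 42) mod 7
= 111 mod 7 = 6
h=6 → Friday


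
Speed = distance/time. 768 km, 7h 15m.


105.9 km/h

Distance: 768 km
Time: 7h 15m = 435 min = 435/60 = 29/4 hours
Speed = 768 ÷ (29/4) = 768 × 4 / 29 = 3072/29 ≈ 105.9 km/h


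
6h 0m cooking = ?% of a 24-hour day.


25.0%

Time: 360 minutes
Day: 1440 minutes
Percentage = (360/1440) × 100 = 25.0%


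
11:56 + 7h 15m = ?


Start: 716 minutes from midnight
Add: 435 minutes
Total: 1151 minutes
Hours: 1151 ÷ 60 = 19 remainder 11

19:11


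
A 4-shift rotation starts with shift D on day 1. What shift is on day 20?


Shift C

Shifts: A, B, C, D
Start: D (index 3)
Day 20: (3 + 20 - 1) mod 4
= 22 mod 4
= 2
Index 2 → shift C


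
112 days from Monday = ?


Start: Monday (index 0)
(0 + 112) mod 7
= 112 mod 7
= 0
Index 0 → Monday

Monday


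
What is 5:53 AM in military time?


05:53

Input: 5:53 AM
AM hour stays: 5


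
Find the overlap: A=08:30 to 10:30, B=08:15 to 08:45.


Meeting A: 510-630 (in minutes from midnight)
Meeting B: 495-525
Overlap start = max(510, 495) = 510
Overlap end = min(630, 525) = 525
Overlap = max(0, 525 - 510) = 15 min

15 minutes


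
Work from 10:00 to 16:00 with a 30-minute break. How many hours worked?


Total time = (16×60+0) - (10×60+0)
= 960 - 600 = 360 min
Minus break: 360 - 30 = 330 min
= 5h 30m

5h 30m (330 minutes)


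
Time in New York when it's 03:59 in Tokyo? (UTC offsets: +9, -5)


Time difference = UTC-5 - UTC+9 = -14 hours
New hour = (3 -14) mod 24
= -11 mod 24 = 13
Minutes unchanged → 13:59; -11 < 0 → previous day

13:59 (previous day)


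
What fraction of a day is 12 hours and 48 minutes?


0.5333 (53.33%)

Total minutes: 12×60 + 48 = 768
Day = 24×60 = 1440 minutes
Fraction = 768/1440 ≈ 0.5333
As a percentage: 768/1440 × 100 ≈ 53.33%


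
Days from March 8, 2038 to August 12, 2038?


157 days

From March 8, 2038 to August 12, 2038
Rest of March 2038: 31 - 8 = 23
Full months: April 30, May 31, June 30, July 31
Days into August 2038: 12
Total = 23 + 30 + 31 + 30 + 31 + 12 = 157 days


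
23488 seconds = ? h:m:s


6h 31m 28s

Hours: 23488 ÷ 3600 = 6 remainder 1888
Minutes: 1888 ÷ 60 = 31 remainder 28
Seconds: 28


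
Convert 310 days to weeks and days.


Weeks: 310 ÷ 7 = 44 remainder 2

44 weeks 2 days


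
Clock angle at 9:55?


32.5°

Hour hand = 9×30 + 55×0.5 = 297.5°
Minute hand = 55×6 = 330°
Difference = |297.5 - 330| = 32.5°


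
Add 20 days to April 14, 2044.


Start: April 14, 2044
Add 20 days
April 14 → May 1: 30 - 14 + 1 = 17 days (20 - 17 = 3 left)
May 1 + 3 = May 4, 2044

May 4, 2044


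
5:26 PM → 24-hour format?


17:26

Input: 5:26 PM
PM: 5 + 12 = 17


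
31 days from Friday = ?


Start: Friday (index 4)
(4 + 31) mod 7
= 35 mod 7
= 0
Index 0 → Monday

Monday


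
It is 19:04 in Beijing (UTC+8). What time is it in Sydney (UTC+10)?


21:04

Time difference = UTC+10 - UTC+8 = +2 hours
New hour = (19 + 2) mod 24
= 21 mod 24 = 21
Minutes unchanged → 21:04


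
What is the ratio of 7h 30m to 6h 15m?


Duration 1: 450 minutes
Duration 2: 375 minutes
Ratio = 450:375
GCD = 75
Simplified = 6:5
As a decimal: 6/5 = 1.20

6:5 (1.20)


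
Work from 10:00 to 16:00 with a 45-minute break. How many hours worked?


5h 15m (315 minutes)

Total time = (16×60+0) - (10×60+0)
= 960 - 600 = 360 min
Minus break: 360 - 45 = 315 min
= 5h 15m


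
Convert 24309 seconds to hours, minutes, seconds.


Hours: 24309 ÷ 3600 = 6 remainder 2709
Minutes: 2709 ÷ 60 = 45 remainder 9
Seconds: 9

6h 45m 9s


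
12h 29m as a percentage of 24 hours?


0.5201 (52.01%)

Total minutes: 12×60 + 29 = 749
Day = 24×60 = 1440 minutes
Fraction = 749/1440 ≈ 0.5201
As a percentage: 749/1440 × 100 ≈ 52.01%


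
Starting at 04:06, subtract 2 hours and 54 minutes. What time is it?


Start: 246 minutes from midnight
Subtract: 174 minutes
Remaining: 246 - 174 = 72
Hours: 1, Minutes: 12

01:12


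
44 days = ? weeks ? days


6 weeks 2 days

Weeks: 44 ÷ 7 = 6 remainder 2


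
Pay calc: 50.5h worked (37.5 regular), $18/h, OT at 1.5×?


Regular: 37.5h × $18 = $675.00
Overtime: 50.5 - 37.5 = 13.0h
OT pay: 13.0h × $18 × 1.5 = $351.00
Total = $675.00 + $351.00 = $1026.00

$1026.00


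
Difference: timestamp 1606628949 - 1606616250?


12699 seconds (3.5 hours / 0.15 days)

Difference = 1606628949 - 1606616250 = 12699 seconds
In hours: 12699 / 3600 ≈ 3.5
In days: 12699 / 86400 ≈ 0.15


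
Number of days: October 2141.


Month: October (month 10)
October has 31 days

31 days


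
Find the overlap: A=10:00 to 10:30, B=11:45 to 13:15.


0 minutes

Meeting A: 600-630 (in minutes from midnight)
Meeting B: 705-795
Overlap start = max(600, 705) = 705
Overlap end = min(630, 795) = 630
Overlap = max(0, 630 - 705) = 0 min


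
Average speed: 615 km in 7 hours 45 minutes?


79.4 km/h

Distance: 615 km
Time: 7h 45m = 465 min = 465/60 = 31/4 hours
Speed = 615 ÷ (31/4) = 615 × 4 / 31 = 2460/31 ≈ 79.4 km/h


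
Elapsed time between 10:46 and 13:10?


2h 24m

End time in minutes: 13×60 + 10 = 790
Start time in minutes: 10×60 + 46 = 646
Difference = 790 - 646 = 144 minutes
= 2 hours 24 minutes


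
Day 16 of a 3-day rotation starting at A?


Shift A

Shifts: A, B, C
Start: A (index 0)
Day 16: (0 + 16 - 1) mod 3
= 15 mod 3
= 0
Index 0 → shift A


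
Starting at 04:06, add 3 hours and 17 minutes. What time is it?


Start: 246 minutes from midnight
Add: 197 minutes
Total: 443 minutes
Hours: 443 ÷ 60 = 7 remainder 23

07:23


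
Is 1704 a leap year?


Rules: divisible by 4 AND (not by 100 OR by 400)
1704 ÷ 4 = 426 exactly → divisible by 4
1704 ÷ 100 = 17 remainder 4 → not divisible by 100
Divisible by 4 but not by 100 → leap year

Yes


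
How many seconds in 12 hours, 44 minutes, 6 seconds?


Hours: 12 × 3600 = 43200
Minutes: 44 × 60 = 2640
Seconds: 6
Total = 43200 + 2640 + 6 = 45846

45846 seconds


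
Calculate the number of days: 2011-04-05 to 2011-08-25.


142 days

From April 5, 2011 to August 25, 2011
Rest of April 2011: 30 - 5 = 25
Full months: May 31, June 30, July 31
Days into August 2011: 25
Total = 25 + 31 + 30 + 31 + 25 = 142 days


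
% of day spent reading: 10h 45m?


Time: 645 minutes
Day: 1440 minutes
Percentage = (645/1440) × 100 ≈ 44.8%

44.8%


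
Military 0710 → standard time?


Hour: 7
7 < 12 → AM

7:10 AM


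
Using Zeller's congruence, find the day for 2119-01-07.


Zeller's congruence:
q=7, m=13, k=18, j=21
h = (7 + ⌊13×14/5⌋ + 18 + ⌊18/4⌋ + ⌊21/4⌋ - 2×21) mod 7
= (7 + 36 + 18 + 4 + 5 - 42) mod 7
= 28 mod 7 = 0
h=0 → Saturday

Saturday


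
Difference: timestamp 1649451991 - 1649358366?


Difference = 1649451991 - 1649358366 = 93625 seconds
In hours: 93625 / 3600 ≈ 26.0
In days: 93625 / 86400 ≈ 1.08

93625 seconds (26.0 hours / 1.08 days)


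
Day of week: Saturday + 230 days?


Friday

Start: Saturday (index 5)
(5 + 230) mod 7
= 235 mod 7
= 4
Index 4 → Friday


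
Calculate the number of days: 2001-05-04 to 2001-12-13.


223 days

From May 4, 2001 to December 13, 2001
Rest of May 2001: 31 - 4 = 27
Full months: June 30, July 31, August 31, September 30, October 31, November 30
Days into December 2001: 13
Total = 27 + 30 + 31 + 31 + 30 + 31 + 30 + 13 = 223 days


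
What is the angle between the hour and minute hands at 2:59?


Hour hand = 2×30 + 59×0.5 = 89.5°
Minute hand = 59×6 = 354°
Difference = |89.5 - 354| = 264.5°
Since > 180°: 360 - 264.5 = 95.5°

95.5°


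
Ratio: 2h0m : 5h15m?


8:21 (0.38)

Duration 1: 120 minutes
Duration 2: 315 minutes
Ratio = 120:315
GCD = 15
Simplified = 8:21
As a decimal: 8/21 ≈ 0.38


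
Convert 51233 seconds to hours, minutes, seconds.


14h 13m 53s

Hours: 51233 ÷ 3600 = 14 remainder 833
Minutes: 833 ÷ 60 = 13 remainder 53
Seconds: 53


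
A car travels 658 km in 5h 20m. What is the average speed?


Distance: 658 km
Time: 5h 20m = 320 min = 320/60 = 16/3 hours
Speed = 658 ÷ (16/3) = 658 × 3 / 16 = 1974/16 ≈ 123.4 km/h

123.4 km/h


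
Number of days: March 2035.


31 days

Month: March (month 3)
March has 31 days


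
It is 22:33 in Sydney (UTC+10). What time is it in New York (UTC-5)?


07:33

Time difference = UTC-5 - UTC+10 = -15 hours
New hour = (22 -15) mod 24
= 7 mod 24 = 7
Minutes unchanged → 07:33


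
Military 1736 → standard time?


Hour: 17
17 - 12 = 5 → PM

5:36 PM


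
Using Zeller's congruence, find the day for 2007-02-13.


Tuesday

Zeller's congruence:
q=13, m=14, k=6, j=20
h = (13 + ⌊13×15/5⌋ + 6 + ⌊6/4⌋ + ⌊20/4⌋ - 2×20) mod 7
= (13 + 39 + 6 + 1 + 5 - 40) mod 7
= 24 mod 7 = 3
h=3 → Tuesday


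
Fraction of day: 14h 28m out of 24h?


Total minutes: 14×60 + 28 = 868
Day = 24×60 = 1440 minutes
Fraction = 868/1440 ≈ 0.6028
As a percentage: 868/1440 × 100 ≈ 60.28%

0.6028 (60.28%)


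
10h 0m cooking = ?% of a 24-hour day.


41.7%

Time: 600 minutes
Day: 1440 minutes
Percentage = (600/1440) × 100 ≈ 41.7%


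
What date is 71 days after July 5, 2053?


Start: July 5, 2053
Add 71 days
July 5 → August 1: 31 - 5 + 1 = 27 days (71 - 27 = 44 left)
August 1 → September 1: 31 - 1 + 1 = 31 days (44 - 31 = 13 left)
September 1 + 13 = September 14, 2053

September 14, 2053


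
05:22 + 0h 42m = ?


06:04

Start: 322 minutes from midnight
Add: 42 minutes
Total: 364 minutes
Hours: 364 ÷ 60 = 6 remainder 4


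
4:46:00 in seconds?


Hours: 4 × 3600 = 14400
Minutes: 46 × 60 = 2760
Seconds: 0
Total = 14400 + 2760 + 0 = 17160

17160 seconds


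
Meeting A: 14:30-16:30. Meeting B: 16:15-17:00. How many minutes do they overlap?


Meeting A: 870-990 (in minutes from midnight)
Meeting B: 975-1020
Overlap start = max(870, 975) = 975
Overlap end = min(990, 1020) = 990
Overlap = max(0, 990 - 975) = 15 min

15 minutes


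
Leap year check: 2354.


Rules: divisible by 4 AND (not by 100 OR by 400)
2354 ÷ 4 = 588 remainder 2 → not divisible by 4
Not divisible by 4 → not a leap year

No


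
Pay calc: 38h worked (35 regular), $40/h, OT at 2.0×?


Regular: 35h × $40 = $1400.00
Overtime: 38 - 35 = 3h
OT pay: 3h × $40 × 2.0 = $240.00
Total = $1400.00 + $240.00 = $1640.00

$1640.00


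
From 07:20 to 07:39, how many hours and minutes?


0h 19m

End time in minutes: 7×60 + 39 = 459
Start time in minutes: 7×60 + 20 = 440
Difference = 459 - 440 = 19 minutes
= 0 hours 19 minutes


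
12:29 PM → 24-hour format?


12:29

Input: 12:29 PM
12 PM → 12 (noon)


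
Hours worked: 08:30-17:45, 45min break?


Total time = (17×60+45) - (8×60+30)
= 1065 - 510 = 555 min
Minus break: 555 - 45 = 510 min
= 8h 30m

8h 30m (510 minutes)


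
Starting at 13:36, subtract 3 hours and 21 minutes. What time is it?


Start: 816 minutes from midnight
Subtract: 201 minutes
Remaining: 816 - 201 = 615
Hours: 10, Minutes: 15

10:15


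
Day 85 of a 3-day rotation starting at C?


Shift C

Shifts: A, B, C
Start: C (index 2)
Day 85: (2 + 85 - 1) mod 3
= 86 mod 3
= 2
Index 2 → shift C


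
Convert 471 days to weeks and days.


67 weeks 2 days

Weeks: 471 ÷ 7 = 67 remainder 2


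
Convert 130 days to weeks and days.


Weeks: 130 ÷ 7 = 18 remainder 4

18 weeks 4 days


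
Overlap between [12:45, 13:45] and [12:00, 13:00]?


15 minutes

Meeting A: 765-825 (in minutes from midnight)
Meeting B: 720-780
Overlap start = max(765, 720) = 765
Overlap end = min(825, 780) = 780
Overlap = max(0, 780 - 765) = 15 min


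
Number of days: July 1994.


Month: July (month 7)
July has 31 days

31 days


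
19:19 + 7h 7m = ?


Start: 1159 minutes from midnight
Add: 427 minutes
Total: 1586 minutes
Hours: 1586 ÷ 60 = 26 remainder 26
26 ≥ 24 → 26 - 24 = 2 (next day)

02:26 (next day)


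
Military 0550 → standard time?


Hour: 5
5 < 12 → AM

5:50 AM


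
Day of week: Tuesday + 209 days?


Start: Tuesday (index 1)
(1 + 209) mod 7
= 210 mod 7
= 0
Index 0 → Monday

Monday


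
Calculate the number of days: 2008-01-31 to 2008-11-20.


From January 31, 2008 to November 20, 2008
Rest of January 2008: 31 - 31 = 0
Full months: February 2008 29, March 31, April 30, May 31, June 30, July 31, August 31, September 30, October 31
Days into November 2008: 20
Total = 0 + 29 + 31 + 30 + 31 + 30 + 31 + 31 + 30 + 31 + 20 = 294 days

294 days


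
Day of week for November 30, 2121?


Sunday

Zeller's congruence:
q=30, m=11, k=21, j=21
h = (30 + ⌊13×12/5⌋ + 21 + ⌊21/4⌋ + ⌊21/4⌋ - 2×21) mod 7
= (30 + 31 + 21 + 5 + 5 - 42) mod 7
= 50 mod 7 = 1
h=1 → Sunday


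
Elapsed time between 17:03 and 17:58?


End time in minutes: 17×60 + 58 = 1078
Start time in minutes: 17×60 + 3 = 1023
Difference = 1078 - 1023 = 55 minutes
= 0 hours 55 minutes

0h 55m


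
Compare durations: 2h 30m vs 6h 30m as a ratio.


5:13 (0.38)

Duration 1: 150 minutes
Duration 2: 390 minutes
Ratio = 150:390
GCD = 30
Simplified = 5:13
As a decimal: 5/13 ≈ 0.38


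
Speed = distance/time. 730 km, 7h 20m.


99.5 km/h

Distance: 730 km
Time: 7h 20m = 440 min = 440/60 = 22/3 hours
Speed = 730 ÷ (22/3) = 730 × 3 / 22 = 2190/22 ≈ 99.5 km/h


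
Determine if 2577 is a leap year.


No

Rules: divisible by 4 AND (not by 100 OR by 400)
2577 ÷ 4 = 644 remainder 1 → not divisible by 4
Not divisible by 4 → not a leap year


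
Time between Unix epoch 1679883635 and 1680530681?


647046 seconds (179.7 hours / 7.49 days)

Difference = 1680530681 - 1679883635 = 647046 seconds
In hours: 647046 / 3600 ≈ 179.7
In days: 647046 / 86400 ≈ 7.49


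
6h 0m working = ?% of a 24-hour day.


Time: 360 minutes
Day: 1440 minutes
Percentage = (360/1440) × 100 = 25.0%

25.0%


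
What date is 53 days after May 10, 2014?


Start: May 10, 2014
Add 53 days
May 10 → June 1: 31 - 10 + 1 = 22 days (53 - 22 = 31 left)
June 1 → July 1: 30 - 1 + 1 = 30 days (31 - 30 = 1 left)
July 1 + 1 = July 2, 2014

July 2, 2014


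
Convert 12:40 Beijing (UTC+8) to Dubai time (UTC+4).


Time difference = UTC+4 - UTC+8 = -4 hours
New hour = (12 -4) mod 24
= 8 mod 24 = 8
Minutes unchanged → 08:40

08:40


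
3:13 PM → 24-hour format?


15:13

Input: 3:13 PM
PM: 3 + 12 = 15


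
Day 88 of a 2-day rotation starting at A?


Shifts: A, B
Start: A (index 0)
Day 88: (0 + 88 - 1) mod 2
= 87 mod 2
= 1
Index 1 → shift B

Shift B


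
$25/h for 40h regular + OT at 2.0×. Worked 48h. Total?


Regular: 40h × $25 = $1000.00
Overtime: 48 - 40 = 8h
OT pay: 8h × $25 × 2.0 = $400.00
Total = $1000.00 + $400.00 = $1400.00

$1400.00


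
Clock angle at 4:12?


54.0°

Hour hand = 4×30 + 12×0.5 = 126.0°
Minute hand = 12×6 = 72°
Difference = |126.0 - 72| = 54.0°


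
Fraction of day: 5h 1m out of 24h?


0.2090 (20.90%)

Total minutes: 5×60 + 1 = 301
Day = 24×60 = 1440 minutes
Fraction = 301/1440 ≈ 0.2090
As a percentage: 301/1440 × 100 ≈ 20.90%


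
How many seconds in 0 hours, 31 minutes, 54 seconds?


Hours: 0 × 3600 = 0
Minutes: 31 × 60 = 1860
Seconds: 54
Total = 0 + 1860 + 54 = 1914

1914 seconds


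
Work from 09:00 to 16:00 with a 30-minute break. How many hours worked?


Total time = (16×60+0) - (9×60+0)
= 960 - 540 = 420 min
Minus break: 420 - 30 = 390 min
= 6h 30m

6h 30m (390 minutes)


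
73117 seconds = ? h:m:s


20h 18m 37s

Hours: 73117 ÷ 3600 = 20 remainder 1117
Minutes: 1117 ÷ 60 = 18 remainder 37
Seconds: 37


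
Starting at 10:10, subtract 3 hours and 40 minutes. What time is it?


06:30

Start: 610 minutes from midnight
Subtract: 220 minutes
Remaining: 610 - 220 = 390
Hours: 6, Minutes: 30


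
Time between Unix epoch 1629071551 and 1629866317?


Difference = 1629866317 - 1629071551 = 794766 seconds
In hours: 794766 / 3600 ≈ 220.8
In days: 794766 / 86400 ≈ 9.20

794766 seconds (220.8 hours / 9.20 days)


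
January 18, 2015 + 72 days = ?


March 31, 2015

Start: January 18, 2015
Add 72 days
January 18 → February 1: 31 - 18 + 1 = 14 days (72 - 14 = 58 left)
February 1 → March 1: 28 - 1 + 1 = 28 days (58 - 28 = 30 left)
March 1 + 30 = March 31, 2015


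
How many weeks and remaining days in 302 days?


43 weeks 1 days

Weeks: 302 ÷ 7 = 43 remainder 1


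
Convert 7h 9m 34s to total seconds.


Hours: 7 × 3600 = 25200
Minutes: 9 × 60 = 540
Seconds: 34
Total = 25200 + 540 + 34 = 25774

25774 seconds


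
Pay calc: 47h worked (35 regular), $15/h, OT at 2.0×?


Regular: 35h × $15 = $525.00
Overtime: 47 - 35 = 12h
OT pay: 12h × $15 × 2.0 = $360.00
Total = $525.00 + $360.00 = $885.00

$885.00


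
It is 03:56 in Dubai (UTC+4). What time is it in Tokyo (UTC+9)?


Time difference = UTC+9 - UTC+4 = +5 hours
New hour = (3 + 5) mod 24
= 8 mod 24 = 8
Minutes unchanged → 08:56

08:56


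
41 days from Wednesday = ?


Tuesday

Start: Wednesday (index 2)
(2 + 41) mod 7
= 43 mod 7
= 1
Index 1 → Tuesday


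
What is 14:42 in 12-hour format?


2:42 PM

Hour: 14
14 - 12 = 2 → PM


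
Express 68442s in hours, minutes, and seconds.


19h 0m 42s

Hours: 68442 ÷ 3600 = 19 remainder 42
Minutes: 42 ÷ 60 = 0 remainder 42
Seconds: 42


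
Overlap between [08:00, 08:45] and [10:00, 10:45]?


0 minutes

Meeting A: 480-525 (in minutes from midnight)
Meeting B: 600-645
Overlap start = max(480, 600) = 600
Overlap end = min(525, 645) = 525
Overlap = max(0, 525 - 600) = 0 min


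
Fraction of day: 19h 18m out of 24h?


0.8042 (80.42%)

Total minutes: 19×60 + 18 = 1158
Day = 24×60 = 1440 minutes
Fraction = 1158/1440 ≈ 0.8042
As a percentage: 1158/1440 × 100 ≈ 80.42%


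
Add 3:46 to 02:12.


Start: 132 minutes from midnight
Add: 226 minutes
Total: 358 minutes
Hours: 358 ÷ 60 = 5 remainder 58

05:58


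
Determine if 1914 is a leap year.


Rules: divisible by 4 AND (not by 100 OR by 400)
1914 ÷ 4 = 478 remainder 2 → not divisible by 4
Not divisible by 4 → not a leap year

No


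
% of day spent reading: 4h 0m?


Time: 240 minutes
Day: 1440 minutes
Percentage = (240/1440) × 100 ≈ 16.7%

16.7%


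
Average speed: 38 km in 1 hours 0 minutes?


38.0 km/h

Distance: 38 km
Time: 1 hours
Speed = 38 / 1 = 38.0 km/h


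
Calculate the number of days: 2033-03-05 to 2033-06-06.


From March 5, 2033 to June 6, 2033
Rest of March 2033: 31 - 5 = 26
Full months: April 30, May 31
Days into June 2033: 6
Total = 26 + 30 + 31 + 6 = 93 days

93 days


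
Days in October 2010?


Month: October (month 10)
October has 31 days

31 days


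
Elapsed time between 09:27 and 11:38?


2h 11m

End time in minutes: 11×60 + 38 = 698
Start time in minutes: 9×60 + 27 = 567
Difference = 698 - 567 = 131 minutes
= 2 hours 11 minutes


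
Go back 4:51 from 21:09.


Start: 1269 minutes from midnight
Subtract: 291 minutes
Remaining: 1269 - 291 = 978
Hours: 16, Minutes: 18

16:18


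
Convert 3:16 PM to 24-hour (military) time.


15:16

Input: 3:16 PM
PM: 3 + 12 = 15


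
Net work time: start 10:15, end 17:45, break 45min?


6h 45m (405 minutes)

Total time = (17×60+45) - (10×60+15)
= 1065 - 615 = 450 min
Minus break: 450 - 45 = 405 min
= 6h 45m


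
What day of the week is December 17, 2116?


Zeller's congruence:
q=17, m=12, k=16, j=21
h = (17 + ⌊13×13/5⌋ + 16 + ⌊16/4⌋ + ⌊21/4⌋ - 2×21) mod 7
= (17 + 33 + 16 + 4 + 5 - 42) mod 7
= 33 mod 7 = 5
h=5 → Thursday

Thursday


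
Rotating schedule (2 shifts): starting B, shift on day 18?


Shifts: A, B
Start: B (index 1)
Day 18: (1 + 18 - 1) mod 2
= 18 mod 2
= 0
Index 0 → shift A

Shift A


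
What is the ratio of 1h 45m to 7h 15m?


Duration 1: 105 minutes
Duration 2: 435 minutes
Ratio = 105:435
GCD = 15
Simplified = 7:29
As a decimal: 7/29 ≈ 0.24

7:29 (0.24)


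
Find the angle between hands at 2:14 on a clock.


Hour hand = 2×30 + 14×0.5 = 67.0°
Minute hand = 14×6 = 84°
Difference = |67.0 - 84| = 17.0°

17.0°


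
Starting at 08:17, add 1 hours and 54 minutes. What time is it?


Start: 497 minutes from midnight
Add: 114 minutes
Total: 611 minutes
Hours: 611 ÷ 60 = 10 remainder 11

10:11


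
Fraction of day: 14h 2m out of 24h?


0.5847 (58.47%)

Total minutes: 14×60 + 2 = 842
Day = 24×60 = 1440 minutes
Fraction = 842/1440 ≈ 0.5847
As a percentage: 842/1440 × 100 ≈ 58.47%


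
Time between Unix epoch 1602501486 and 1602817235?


315749 seconds (87.7 hours / 3.65 days)

Difference = 1602817235 - 1602501486 = 315749 seconds
In hours: 315749 / 3600 ≈ 87.7
In days: 315749 / 86400 ≈ 3.65


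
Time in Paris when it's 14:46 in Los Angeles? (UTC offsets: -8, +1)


23:46

Time difference = UTC+1 - UTC-8 = +9 hours
New hour = (14 + 9) mod 24
= 23 mod 24 = 23
Minutes unchanged → 23:46


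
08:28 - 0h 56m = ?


Start: 508 minutes from midnight
Subtract: 56 minutes
Remaining: 508 - 56 = 452
Hours: 7, Minutes: 32

07:32


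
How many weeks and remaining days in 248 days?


Weeks: 248 ÷ 7 = 35 remainder 3

35 weeks 3 days


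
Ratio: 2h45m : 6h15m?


11:25 (0.44)

Duration 1: 165 minutes
Duration 2: 375 minutes
Ratio = 165:375
GCD = 15
Simplified = 11:25
As a decimal: 11/25 = 0.44


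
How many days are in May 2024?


31 days

Month: May (month 5)
May has 31 days


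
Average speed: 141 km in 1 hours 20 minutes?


Distance: 141 km
Time: 1h 20m = 80 min = 80/60 = 4/3 hours
Speed = 141 ÷ (4/3) = 141 × 3 / 4 = 423/4 ≈ 105.8 km/h

105.8 km/h


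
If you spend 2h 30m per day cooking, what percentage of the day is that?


Time: 150 minutes
Day: 1440 minutes
Percentage = (150/1440) × 100 ≈ 10.4%

10.4%


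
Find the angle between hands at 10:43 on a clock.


Hour hand = 10×30 + 43×0.5 = 321.5°
Minute hand = 43×6 = 258°
Difference = |321.5 - 258| = 63.5°

63.5°


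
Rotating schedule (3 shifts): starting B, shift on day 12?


Shifts: A, B, C
Start: B (index 1)
Day 12: (1 + 12 - 1) mod 3
= 12 mod 3
= 0
Index 0 → shift A

Shift A


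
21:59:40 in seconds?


79180 seconds

Hours: 21 × 3600 = 75600
Minutes: 59 × 60 = 3540
Seconds: 40
Total = 75600 + 3540 + 40 = 79180


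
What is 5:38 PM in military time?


17:38

Input: 5:38 PM
PM: 5 + 12 = 17


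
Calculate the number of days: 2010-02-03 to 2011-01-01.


From February 3, 2010 to January 1, 2011
Rest of February 2010: 28 - 3 = 25
Full months: March 31, April 30, May 31, June 30, July 31, August 31, September 30, October 31, November 30, December 31
Days into January 2011: 1
Total = 25 + 31 + 30 + 31 + 30 + 31 + 31 + 30 + 31 + 30 + 31 + 1 = 332 days

332 days


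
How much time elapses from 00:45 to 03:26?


End time in minutes: 3×60 + 26 = 206
Start time in minutes: 0×60 + 45 = 45
Difference = 206 - 45 = 161 minutes
= 2 hours 41 minutes

2h 41m


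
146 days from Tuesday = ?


Monday

Start: Tuesday (index 1)
(1 + 146) mod 7
= 147 mod 7
= 0
Index 0 → Monday


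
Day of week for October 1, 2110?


Zeller's congruence:
q=1, m=10, k=10, j=21
h = (1 + ⌊13×11/5⌋ + 10 + ⌊10/4⌋ + ⌊21/4⌋ - 2×21) mod 7
= (1 + 28 + 10 + 2 + 5 - 42) mod 7
= 4 mod 7 = 4
h=4 → Wednesday

Wednesday


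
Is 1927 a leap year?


Rules: divisible by 4 AND (not by 100 OR by 400)
1927 ÷ 4 = 481 remainder 3 → not divisible by 4
Not divisible by 4 → not a leap year

No


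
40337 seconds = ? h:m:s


Hours: 40337 ÷ 3600 = 11 remainder 737
Minutes: 737 ÷ 60 = 12 remainder 17
Seconds: 17

11h 12m 17s


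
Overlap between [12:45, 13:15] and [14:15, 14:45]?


Meeting A: 765-795 (in minutes from midnight)
Meeting B: 855-885
Overlap start = max(765, 855) = 855
Overlap end = min(795, 885) = 795
Overlap = max(0, 795 - 855) = 0 min

0 minutes


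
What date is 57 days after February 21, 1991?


Start: February 21, 1991
Add 57 days
February 21 → March 1: 28 - 21 + 1 = 8 days (57 - 8 = 49 left)
March 1 → April 1: 31 - 1 + 1 = 31 days (49 - 31 = 18 left)
April 1 + 18 = April 19, 1991

April 19, 1991


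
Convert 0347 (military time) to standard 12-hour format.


3:47 AM

Hour: 3
3 < 12 → AM


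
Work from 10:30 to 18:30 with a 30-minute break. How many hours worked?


Total time = (18×60+30) - (10×60+30)
= 1110 - 630 = 480 min
Minus break: 480 - 30 = 450 min
= 7h 30m

7h 30m (450 minutes)


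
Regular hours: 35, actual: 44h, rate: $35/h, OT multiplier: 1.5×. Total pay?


$1697.50

Regular: 35h × $35 = $1225.00
Overtime: 44 - 35 = 9h
OT pay: 9h × $35 × 1.5 = $472.50
Total = $1225.00 + $472.50 = $1697.50


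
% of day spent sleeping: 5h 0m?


Time: 300 minutes
Day: 1440 minutes
Percentage = (300/1440) × 100 ≈ 20.8%

20.8%


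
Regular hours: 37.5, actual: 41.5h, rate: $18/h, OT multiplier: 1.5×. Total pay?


$783.00

Regular: 37.5h × $18 = $675.00
Overtime: 41.5 - 37.5 = 4.0h
OT pay: 4.0h × $18 × 1.5 = $108.00
Total = $675.00 + $108.00 = $783.00


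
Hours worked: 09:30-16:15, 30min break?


Total time = (16×60+15) - (9×60+30)
= 975 - 570 = 405 min
Minus break: 405 - 30 = 375 min
= 6h 15m

6h 15m (375 minutes)


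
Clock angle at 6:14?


Hour hand = 6×30 + 14×0.5 = 187.0°
Minute hand = 14×6 = 84°
Difference = |187.0 - 84| = 103.0°

103.0°


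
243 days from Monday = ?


Start: Monday (index 0)
(0 + 243) mod 7
= 243 mod 7
= 5
Index 5 → Saturday

Saturday


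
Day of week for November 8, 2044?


Tuesday

Zeller's congruence:
q=8, m=11, k=44, j=20
h = (8 + ⌊13×12/5⌋ + 44 + ⌊44/4⌋ + ⌊20/4⌋ - 2×20) mod 7
= (8 + 31 + 44 + 11 + 5 - 40) mod 7
= 59 mod 7 = 3
h=3 → Tuesday


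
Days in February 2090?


28 days

Month: February (month 2)
February: 28 or 29 (leap year)
2090 leap year? No


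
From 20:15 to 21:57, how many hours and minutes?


End time in minutes: 21×60 + 57 = 1317
Start time in minutes: 20×60 + 15 = 1215
Difference = 1317 - 1215 = 102 minutes
= 1 hours 42 minutes

1h 42m


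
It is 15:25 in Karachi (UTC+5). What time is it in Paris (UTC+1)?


11:25

Time difference = UTC+1 - UTC+5 = -4 hours
New hour = (15 -4) mod 24
= 11 mod 24 = 11
Minutes unchanged → 11:25


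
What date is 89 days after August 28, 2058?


November 25, 2058

Start: August 28, 2058
Add 89 days
August 28 → September 1: 31 - 28 + 1 = 4 days (89 - 4 = 85 left)
September 1 → October 1: 30 - 1 + 1 = 30 days (85 - 30 = 55 left)
October 1 → November 1: 31 - 1 + 1 = 31 days (55 - 31 = 24 left)
November 1 + 24 = November 25, 2058


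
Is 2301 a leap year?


Rules: divisible by 4 AND (not by 100 OR by 400)
2301 ÷ 4 = 575 remainder 1 → not divisible by 4
Not divisible by 4 → not a leap year

No


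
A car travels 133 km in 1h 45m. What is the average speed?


Distance: 133 km
Time: 1h 45m = 105 min = 105/60 = 7/4 hours
Speed = 133 ÷ (7/4) = 133 × 4 / 7 = 532/7 = 76.0 km/h

76.0 km/h


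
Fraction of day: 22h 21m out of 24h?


Total minutes: 22×60 + 21 = 1341
Day = 24×60 = 1440 minutes
Fraction = 1341/1440 ≈ 0.9313
As a percentage: 1341/1440 × 100 ≈ 93.13%

0.9313 (93.13%)


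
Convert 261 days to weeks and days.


37 weeks 2 days

Weeks: 261 ÷ 7 = 37 remainder 2
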